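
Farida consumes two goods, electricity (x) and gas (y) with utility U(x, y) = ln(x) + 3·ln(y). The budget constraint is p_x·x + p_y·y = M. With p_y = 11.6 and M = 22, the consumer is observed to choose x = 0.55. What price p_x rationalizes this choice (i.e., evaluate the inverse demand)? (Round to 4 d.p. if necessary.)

p_x = 10

MU_x/MU_y = (y)/(3·x); tangency sets this equal to p_x/p_y.
Rearranging, p_y·y = 3·p_x·x. Substituting into the budget gives p_x·x·(1 + 3) = M.
Demand: x*(p_x,p_y,M) = 0.25·M/p_x and y* = 0.75·M/p_y.
Set x* = 0.55 in the demand function and solve for p_x: p_x = 10.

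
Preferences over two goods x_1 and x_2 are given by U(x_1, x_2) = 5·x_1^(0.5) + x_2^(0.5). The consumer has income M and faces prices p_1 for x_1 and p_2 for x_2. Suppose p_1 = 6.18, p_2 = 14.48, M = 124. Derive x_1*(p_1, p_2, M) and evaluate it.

From the CES first-order condition, 5·(x_2/x_1)^(0.5) = p_1/p_2.
Solve for the ratio: x_2/x_1 = [(1/5)·p_1/p_2]^(2).
With the ratio pinned down, the budget gives x_1* = M/(p_1 + p_2·(x_2/x_1)) and x_2* = (x_2/x_1)·x_1*.
Numerically x_2/x_1 = 0.007286, so x_1* = 124/(6.18 + 14.48·0.007286) = 19.7279.

x_1* = 19.7279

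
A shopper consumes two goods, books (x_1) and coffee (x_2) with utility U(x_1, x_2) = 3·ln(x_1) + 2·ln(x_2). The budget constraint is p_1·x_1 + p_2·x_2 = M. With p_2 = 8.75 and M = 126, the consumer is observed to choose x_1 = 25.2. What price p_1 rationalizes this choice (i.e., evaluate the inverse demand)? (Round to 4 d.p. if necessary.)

MU_x_1/MU_x_2 = (3·x_2)/(2·x_1); tangency sets this equal to p_1/p_2.
Rearranging, p_2·x_2 = (2/3)·p_1·x_1. Substituting into the budget gives p_1·x_1·(1 + (2/3)) = M.
Demand: x_1*(p_1,p_2,M) = 0.6·M/p_1 and x_2* = 0.4·M/p_2.
Set x_1* = 25.2 in the demand function and solve for p_1: p_1 = 3.

p_1 = 3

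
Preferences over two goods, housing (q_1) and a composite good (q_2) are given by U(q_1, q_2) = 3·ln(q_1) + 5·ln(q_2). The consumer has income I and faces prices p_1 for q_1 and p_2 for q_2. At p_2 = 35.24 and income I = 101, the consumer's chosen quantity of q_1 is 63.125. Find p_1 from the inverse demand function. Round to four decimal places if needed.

The MRS is (3/5)·q_2/q_1. Set MRS = p_1/p_2.
Rearranging, p_2·q_2 = (5/3)·p_1·q_1. Substituting into the budget gives p_1·q_1·(1 + (5/3)) = I.
Demand: q_1*(p_1,p_2,I) = 0.375·I/p_1 and q_2* = 0.625·I/p_2.
Set q_1* = 63.125 in the demand function and solve for p_1: p_1 = 0.6.

p_1 = 0.6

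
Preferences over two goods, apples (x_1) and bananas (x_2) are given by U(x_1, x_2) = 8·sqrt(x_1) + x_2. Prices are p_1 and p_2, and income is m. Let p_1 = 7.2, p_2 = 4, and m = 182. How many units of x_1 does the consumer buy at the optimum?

Solve: √x_1 = 4·p_2/p_1, so x_1*(p_1,p_2) = (4·p_2/p_1)², and x_2* = (m − p_1·x_1*)/p_2.
Plugging in: x_1* = (4·4/7.2)² = 4.9383.

x_1* = 4.9383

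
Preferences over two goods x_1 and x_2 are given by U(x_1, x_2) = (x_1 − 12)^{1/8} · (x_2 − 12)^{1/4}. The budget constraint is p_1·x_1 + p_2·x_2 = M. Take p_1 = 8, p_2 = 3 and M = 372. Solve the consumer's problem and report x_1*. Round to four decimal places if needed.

MRS = (1/2)·(x_2−12)/(x_1−12). Tangency with p_1/p_2 gives x_2−12 = 2·(p_1/p_2)·(x_1−12).
Substituting into the budget: x_1* = 12 + 1/3·(M − 12·p_1 − 12·p_2)/p_1, and x_2* = 12 + 2/3·(…)/p_2.
Discretionary income = 372 − 12·8 − 12·3 = 240; x_1* = 12 + 1/3·240/8 = 22.

x_1* = 22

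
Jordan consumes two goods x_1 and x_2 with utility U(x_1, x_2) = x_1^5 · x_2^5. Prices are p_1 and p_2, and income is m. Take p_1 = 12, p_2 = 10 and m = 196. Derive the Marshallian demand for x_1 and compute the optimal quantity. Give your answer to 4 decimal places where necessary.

x_1* = 8.1667

The MRS is x_2/x_1. Set MRS = p_1/p_2.
So 5·p_2·x_2 = 5·p_1·x_1; combined with the budget, a share 0.5 of income goes to x_1.
Demand: x_1*(p_1,p_2,m) = 0.5·m/p_1 and x_2* = 0.5·m/p_2.
At p_1=12, p_2=10, m=196: x_1* = 0.5·196/12 = 8.1667.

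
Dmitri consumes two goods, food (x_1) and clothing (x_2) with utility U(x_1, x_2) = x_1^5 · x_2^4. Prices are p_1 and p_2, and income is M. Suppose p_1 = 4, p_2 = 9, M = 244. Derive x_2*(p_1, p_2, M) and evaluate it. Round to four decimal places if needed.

Demand: x_1*(p_1,p_2,M) = 5/9·M/p_1 and x_2* = 4/9·M/p_2.
At p_1=4, p_2=9, M=244: x_2* = 4/9·244/9 = 12.0494.

x_2* = 12.0494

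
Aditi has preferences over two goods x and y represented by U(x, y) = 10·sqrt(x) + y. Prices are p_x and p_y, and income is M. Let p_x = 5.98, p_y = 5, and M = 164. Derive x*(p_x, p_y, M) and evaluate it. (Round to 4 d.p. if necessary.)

x* = 17.4774

MU_x = 5/√x, MU_y = 1. Tangency: 5/√x = p_x/p_y.
Thus x* = (5·p_y/p_x)² — independent of M — with the rest of income spent on y.
Plugging in: x* = (5·5/5.98)² = 17.4774.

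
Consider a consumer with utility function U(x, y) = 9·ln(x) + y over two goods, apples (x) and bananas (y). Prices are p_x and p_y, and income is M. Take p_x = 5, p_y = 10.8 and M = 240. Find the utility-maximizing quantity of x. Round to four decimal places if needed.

x* = 19.44

Set MRS = p_x/p_y: (9/x)/1 = p_x/p_y.
So x*(p_x,p_y) = 9·p_y/p_x, independent of income; and y* = (M − 9·p_y)/p_y.
At the given prices: x* = 9·10.8/5 = 19.44.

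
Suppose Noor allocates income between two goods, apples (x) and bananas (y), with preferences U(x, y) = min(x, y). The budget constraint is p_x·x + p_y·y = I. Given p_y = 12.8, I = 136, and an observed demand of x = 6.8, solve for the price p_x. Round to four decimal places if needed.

With perfect complements, no substitution: consume in ratio x:y = 1:1.
Budget: p_x·x + p_y·x = I, so (p_x + p_y)·x = I.
Demand: x*(p_x,p_y,I) = I/(p_x + p_y), y* = I/(p_x + p_y).
Set x* = 6.8 in the demand function and solve for p_x: p_x = 7.2.

p_x = 7.2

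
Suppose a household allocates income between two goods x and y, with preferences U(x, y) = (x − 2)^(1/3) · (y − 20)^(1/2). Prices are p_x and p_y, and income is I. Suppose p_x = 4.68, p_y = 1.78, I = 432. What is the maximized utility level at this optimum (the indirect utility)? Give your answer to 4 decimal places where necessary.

V = 36.6663

Discretionary income = 432 − 2·4.68 − 20·1.78 = 387.04; x* = 2 + 0.4·387.04/4.68 = 35.0803; y* = 20 + 0.6·387.04/1.78 = 150.4629.
Utility at the optimum: U(35.0803, 150.4629) = 36.6663.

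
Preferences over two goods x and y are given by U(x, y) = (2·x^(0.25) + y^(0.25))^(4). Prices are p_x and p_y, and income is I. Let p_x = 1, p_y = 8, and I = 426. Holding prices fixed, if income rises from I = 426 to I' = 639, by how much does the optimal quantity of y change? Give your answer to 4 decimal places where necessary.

Δy* = 4.4083

MU_x ∝ 2·x^(-0.75), MU_y ∝ y^(-0.75), so MRS = 2·(y/x)^(0.75) = p_x/p_y.
Hence y/x = ((1/2)·p_x/p_y)^(1/(0.75)), i.e. raised to the 4/3 power.
With the ratio pinned down, the budget gives x* = I/(p_x + p_y·(y/x)) and y* = (y/x)·x*.
Numerically y/x = 0.024803, so x* = 426/(1 + 8·0.024803) = 355.4665 and y* = 0.024803·355.4665 = 8.8167.
At I' = 639: y* = 13.225. Change: 13.225 − 8.8167 = 4.4083.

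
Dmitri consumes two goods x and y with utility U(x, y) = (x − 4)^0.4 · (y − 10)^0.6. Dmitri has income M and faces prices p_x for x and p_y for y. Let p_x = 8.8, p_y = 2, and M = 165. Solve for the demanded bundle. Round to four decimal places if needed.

x* = 8.9909, y* = 42.94

After buying the subsistence bundle (4, 10), a share 0.4 of the remaining income goes to x: x* = 4 + 0.4·(M − 4p_x − 10p_y)/p_x.
Discretionary income = 165 − 4·8.8 − 10·2 = 109.8; x* = 4 + 0.4·109.8/8.8 = 8.9909; y* = 10 + 0.6·109.8/2 = 42.94.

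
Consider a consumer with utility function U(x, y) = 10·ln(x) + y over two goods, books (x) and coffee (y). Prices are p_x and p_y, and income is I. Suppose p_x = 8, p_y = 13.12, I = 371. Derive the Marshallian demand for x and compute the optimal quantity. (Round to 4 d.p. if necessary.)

x* = 16.4

Set MRS = p_x/p_y: (10/x)/1 = p_x/p_y.
So x*(p_x,p_y) = 10·p_y/p_x, independent of income; and y* = (I − 10·p_y)/p_y.
At the given prices: x* = 10·13.12/8 = 16.4.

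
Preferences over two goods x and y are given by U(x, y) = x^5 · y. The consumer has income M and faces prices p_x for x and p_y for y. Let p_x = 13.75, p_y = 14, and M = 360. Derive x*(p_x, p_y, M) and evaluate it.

x* = 21.8182

Demand: x*(p_x,p_y,M) = 5/6·M/p_x and y* = 1/6·M/p_y.
At p_x=13.75, p_y=14, M=360: x* = 5/6·360/13.75 = 21.8182.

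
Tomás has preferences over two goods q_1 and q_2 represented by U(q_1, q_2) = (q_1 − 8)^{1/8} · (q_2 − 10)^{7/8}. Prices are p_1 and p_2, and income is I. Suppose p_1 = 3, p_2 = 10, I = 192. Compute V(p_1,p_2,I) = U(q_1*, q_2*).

This is Cobb-Douglas in (q_1−8, q_2−10): tangency gives 0.125·p_2·(q_2−10) = 0.875·p_1·(q_1−8).
After buying the subsistence bundle (8, 10), a share 0.125 of the remaining income goes to q_1: q_1* = 8 + 0.125·(I − 8p_1 − 10p_2)/p_1.
Discretionary income = 192 − 8·3 − 10·10 = 68; q_1* = 8 + 0.125·68/3 = 10.8333; q_2* = 10 + 0.875·68/10 = 15.95.
Utility at the optimum: U(10.8333, 15.95) = 5.423.

V = 5.423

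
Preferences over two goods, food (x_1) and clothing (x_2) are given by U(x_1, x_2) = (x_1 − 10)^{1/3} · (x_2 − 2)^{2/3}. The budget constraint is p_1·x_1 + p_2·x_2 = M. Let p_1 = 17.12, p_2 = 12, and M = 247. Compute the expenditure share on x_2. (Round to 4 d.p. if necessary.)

share on x_2 = 0.237

After buying the subsistence bundle (10, 2), a share 1/3 of the remaining income goes to x_1: x_1* = 10 + 1/3·(M − 10p_1 − 2p_2)/p_1.
Discretionary income = 247 − 10·17.12 − 2·12 = 51.8; x_1* = 10 + 1/3·51.8/17.12 = 11.0086; x_2* = 2 + 2/3·51.8/12 = 4.8778.
Expenditure on x_2: 12·4.8778 = 58.5333; share = 0.237.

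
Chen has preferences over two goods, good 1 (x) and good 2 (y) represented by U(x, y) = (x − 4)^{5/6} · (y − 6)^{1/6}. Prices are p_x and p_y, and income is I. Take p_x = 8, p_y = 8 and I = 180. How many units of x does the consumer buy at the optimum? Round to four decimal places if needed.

Let x' = x−4, y' = y−6. MRS = 5·y'/x' = p_x/p_y.
After buying the subsistence bundle (4, 6), a share 5/6 of the remaining income goes to x: x* = 4 + 5/6·(I − 4p_x − 6p_y)/p_x.
Discretionary income = 180 − 4·8 − 6·8 = 100; x* = 4 + 5/6·100/8 = 14.4167.

x* = 14.4167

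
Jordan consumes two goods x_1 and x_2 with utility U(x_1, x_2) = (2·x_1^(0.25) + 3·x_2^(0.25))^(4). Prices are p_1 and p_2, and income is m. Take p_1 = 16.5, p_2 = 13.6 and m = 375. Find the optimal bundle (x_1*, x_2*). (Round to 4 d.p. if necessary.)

MRS = MU_x_1/MU_x_2 = (2/3)·(x_2/x_1)^(0.75). Set equal to p_1/p_2.
Solve for the ratio: x_2/x_1 = [(3/2)·p_1/p_2]^(4/3).
With the ratio pinned down, the budget gives x_1* = m/(p_1 + p_2·(x_2/x_1)) and x_2* = (x_2/x_1)·x_1*.
Numerically x_2/x_1 = 2.221852, so x_1* = 375/(16.5 + 13.6·2.221852) = 8.027 and x_2* = 2.221852·8.027 = 17.8349.

x_1* = 8.027, x_2* = 17.8349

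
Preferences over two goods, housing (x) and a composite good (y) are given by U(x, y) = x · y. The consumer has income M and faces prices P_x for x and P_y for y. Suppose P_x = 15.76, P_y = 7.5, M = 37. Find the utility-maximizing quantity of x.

x* = 1.1739

The MRS is y/x. Set MRS = P_x/P_y.
Rearranging, P_y·y = P_x·x. Substituting into the budget gives P_x·x·(1 + 1) = M.
Demand: x*(P_x,P_y,M) = 0.5·M/P_x and y* = 0.5·M/P_y.
At P_x=15.76, P_y=7.5, M=37: x* = 0.5·37/15.76 = 1.1739.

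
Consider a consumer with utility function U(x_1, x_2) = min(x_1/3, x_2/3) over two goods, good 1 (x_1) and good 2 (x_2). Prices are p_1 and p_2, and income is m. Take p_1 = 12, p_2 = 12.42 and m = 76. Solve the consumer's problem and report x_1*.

x_1* = 3.1122

With perfect complements, no substitution: consume in ratio x_1:x_2 = 3:3.
Budget: p_1·x_1 + p_2·x_1 = m, so (3·p_1 + 3·p_2)·x_1 = 3·m.
Demand: x_1*(p_1,p_2,m) = 3·m/(3·p_1 + 3·p_2), x_2* = 3·m/(3·p_1 + 3·p_2).
Here 3·12 + 3·12.42 = 73.26, giving x_1* = 3.1122.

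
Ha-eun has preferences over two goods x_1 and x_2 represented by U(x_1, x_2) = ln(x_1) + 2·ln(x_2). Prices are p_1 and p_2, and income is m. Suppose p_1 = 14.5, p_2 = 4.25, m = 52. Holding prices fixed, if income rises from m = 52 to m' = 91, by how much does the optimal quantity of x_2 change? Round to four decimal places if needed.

Δx_2* = 6.1176

Tangency: MRS = (1/2)·x_2/x_1 = p_1/p_2.
Rearranging, p_2·x_2 = 2·p_1·x_1. Substituting into the budget gives p_1·x_1·(1 + 2) = m.
Demand: x_1*(p_1,p_2,m) = 1/3·m/p_1 and x_2* = 2/3·m/p_2.
At p_1=14.5, p_2=4.25, m=52: x_2* = 2/3·52/4.25 = 8.1569.
At m' = 91: x_2* = 14.2745. Change: 14.2745 − 8.1569 = 6.1176.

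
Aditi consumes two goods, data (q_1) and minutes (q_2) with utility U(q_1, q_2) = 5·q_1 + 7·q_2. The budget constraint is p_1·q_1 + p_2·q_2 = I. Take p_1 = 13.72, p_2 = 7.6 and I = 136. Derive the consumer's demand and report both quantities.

q_1* = 0, q_2* = 17.8947

q_2 gives more utility per dollar, so spend all income on q_2: q_2* = I/p_2, q_1* = 0.
Numerically: q_1* = 0, q_2* = 17.8947.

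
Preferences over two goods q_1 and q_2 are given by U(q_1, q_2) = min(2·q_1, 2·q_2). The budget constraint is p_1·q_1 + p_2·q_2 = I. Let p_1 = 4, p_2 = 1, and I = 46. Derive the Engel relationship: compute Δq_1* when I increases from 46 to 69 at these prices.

With perfect complements, no substitution: consume in ratio q_1:q_2 = 2:2.
Budget: p_1·q_1 + p_2·q_1 = I, so (2·p_1 + 2·p_2)·q_1 = 2·I.
Demand: q_1*(p_1,p_2,I) = 2·I/(2·p_1 + 2·p_2), q_2* = 2·I/(2·p_1 + 2·p_2).
Here 2·4 + 2·1 = 10, giving q_1* = 9.2.
At I' = 69: q_1* = 13.8. Change: 13.8 − 9.2 = 4.6.

Δq_1* = 4.6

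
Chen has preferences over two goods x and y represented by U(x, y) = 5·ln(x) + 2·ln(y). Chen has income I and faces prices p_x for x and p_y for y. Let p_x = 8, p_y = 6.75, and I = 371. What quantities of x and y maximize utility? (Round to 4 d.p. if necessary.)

Tangency: MRS = (5/2)·y/x = p_x/p_y.
Rearranging, p_y·y = (2/5)·p_x·x. Substituting into the budget gives p_x·x·(1 + (2/5)) = I.
Demand: x*(p_x,p_y,I) = 5/7·I/p_x and y* = 2/7·I/p_y.
At p_x=8, p_y=6.75, I=371: x* = 5/7·371/8 = 33.125, y* = 15.7037.

x* = 33.125, y* = 15.7037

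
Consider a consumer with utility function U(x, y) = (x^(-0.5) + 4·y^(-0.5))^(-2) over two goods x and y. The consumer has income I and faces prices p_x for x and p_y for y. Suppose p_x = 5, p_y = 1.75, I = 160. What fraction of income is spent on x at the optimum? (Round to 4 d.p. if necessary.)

MRS = MU_x/MU_y = (1/4)·(y/x)^(1.5). Set equal to p_x/p_y.
Solve for the ratio: y/x = [4·p_x/p_y]^(2/3).
With the ratio pinned down, the budget gives x* = I/(p_x + p_y·(y/x)) and y* = (y/x)·x*.
Numerically y/x = 5.073737, so x* = 160/(5 + 1.75·5.073737) = 11.5282 and y* = 5.073737·11.5282 = 58.4909.
Expenditure on x: 5·11.5282 = 57.6409; share = 0.3603.

share on x = 0.3603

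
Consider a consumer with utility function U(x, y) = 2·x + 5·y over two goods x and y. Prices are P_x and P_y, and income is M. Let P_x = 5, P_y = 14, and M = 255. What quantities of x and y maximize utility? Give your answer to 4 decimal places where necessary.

x* = 51, y* = 0

Numerically: x* = 51, y* = 0.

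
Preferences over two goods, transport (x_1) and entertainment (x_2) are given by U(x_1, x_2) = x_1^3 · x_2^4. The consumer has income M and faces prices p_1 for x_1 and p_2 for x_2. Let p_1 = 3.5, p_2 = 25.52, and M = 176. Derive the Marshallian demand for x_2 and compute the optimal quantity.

x_2* = 3.9409

The MRS is (3/4)·x_2/x_1. Set MRS = p_1/p_2.
So 3·p_2·x_2 = 4·p_1·x_1; combined with the budget, a share 3/7 of income goes to x_1.
Demand: x_1*(p_1,p_2,M) = 3/7·M/p_1 and x_2* = 4/7·M/p_2.
At p_1=3.5, p_2=25.52, M=176: x_2* = 4/7·176/25.52 = 3.9409.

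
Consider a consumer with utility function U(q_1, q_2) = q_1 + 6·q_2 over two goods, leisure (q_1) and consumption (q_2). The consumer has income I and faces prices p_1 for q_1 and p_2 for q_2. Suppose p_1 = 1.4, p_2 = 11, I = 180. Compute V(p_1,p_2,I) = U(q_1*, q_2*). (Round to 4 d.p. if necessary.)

V = 128.5714

Perfect substitutes: compare marginal utility per dollar. 1/p_1 vs 6/p_2 → 0.7143 vs 0.5455.
q_1 gives more utility per dollar, so spend all income on q_1: q_1* = I/p_1, q_2* = 0.
Numerically: q_1* = 128.5714, q_2* = 0.
Utility at the optimum: U(128.5714, 0) = 128.5714.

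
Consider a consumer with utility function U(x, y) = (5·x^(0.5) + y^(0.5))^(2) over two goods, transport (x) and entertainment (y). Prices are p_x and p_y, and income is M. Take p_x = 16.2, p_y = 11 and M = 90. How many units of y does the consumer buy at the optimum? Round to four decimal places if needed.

Numerically y/x = 0.086757, so x* = 90/(16.2 + 11·0.086757) = 5.2465 and y* = 0.086757·5.2465 = 0.4552.

y* = 0.4552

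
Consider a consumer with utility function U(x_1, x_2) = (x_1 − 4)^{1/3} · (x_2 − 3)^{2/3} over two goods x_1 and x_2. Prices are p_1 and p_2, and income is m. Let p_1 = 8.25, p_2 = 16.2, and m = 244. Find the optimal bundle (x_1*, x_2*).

x_1* = 10.5616, x_2* = 9.6831

After buying the subsistence bundle (4, 3), a share 1/3 of the remaining income goes to x_1: x_1* = 4 + 1/3·(m − 4p_1 − 3p_2)/p_1.
Discretionary income = 244 − 4·8.25 − 3·16.2 = 162.4; x_1* = 4 + 1/3·162.4/8.25 = 10.5616; x_2* = 3 + 2/3·162.4/16.2 = 9.6831.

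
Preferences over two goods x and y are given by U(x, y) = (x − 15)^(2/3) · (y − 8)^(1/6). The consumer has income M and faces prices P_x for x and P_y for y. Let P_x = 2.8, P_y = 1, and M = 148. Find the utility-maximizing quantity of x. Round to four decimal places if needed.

This is Cobb-Douglas in (x−15, y−8): tangency gives 2/3·P_y·(y−8) = 1/6·P_x·(x−15).
After buying the subsistence bundle (15, 8), a share 0.8 of the remaining income goes to x: x* = 15 + 0.8·(M − 15P_x − 8P_y)/P_x.
Discretionary income = 148 − 15·2.8 − 8·1 = 98; x* = 15 + 0.8·98/2.8 = 43.

x* = 43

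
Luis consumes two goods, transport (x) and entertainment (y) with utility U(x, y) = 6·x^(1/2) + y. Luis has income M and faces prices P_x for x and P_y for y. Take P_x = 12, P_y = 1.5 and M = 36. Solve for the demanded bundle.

x* = 0.1406, y* = 22.875

Plugging in: x* = (3·1.5/12)² = 0.1406, y* = 22.875.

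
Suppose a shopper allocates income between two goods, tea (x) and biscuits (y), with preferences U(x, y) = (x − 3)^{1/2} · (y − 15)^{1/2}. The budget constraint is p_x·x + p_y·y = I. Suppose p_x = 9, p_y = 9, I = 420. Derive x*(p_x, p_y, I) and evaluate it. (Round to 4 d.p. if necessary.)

Discretionary income = 420 − 3·9 − 15·9 = 258; x* = 3 + 0.5·258/9 = 17.3333.

x* = 17.3333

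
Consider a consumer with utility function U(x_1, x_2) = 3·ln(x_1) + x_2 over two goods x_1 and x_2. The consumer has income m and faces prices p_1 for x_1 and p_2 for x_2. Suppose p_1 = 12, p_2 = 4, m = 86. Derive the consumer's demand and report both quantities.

x_1* = 1, x_2* = 18.5

MU_x_1 = 3/x_1, MU_x_2 = 1. Tangency: 3/x_1 = p_1/p_2.
So x_1*(p_1,p_2) = 3·p_2/p_1, independent of income; and x_2* = (m − 3·p_2)/p_2.
At the given prices: x_1* = 3·4/12 = 1, and x_2* = 18.5.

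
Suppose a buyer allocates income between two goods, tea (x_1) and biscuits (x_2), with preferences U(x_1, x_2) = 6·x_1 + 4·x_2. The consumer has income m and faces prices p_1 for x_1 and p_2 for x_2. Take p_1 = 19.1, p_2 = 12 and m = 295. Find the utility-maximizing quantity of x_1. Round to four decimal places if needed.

x_1* = 0

Linear utility — the consumer picks whichever good has higher MU/price: 6/19.1 = 0.3141 vs 4/12 = 0.3333.
x_2 gives more utility per dollar, so spend all income on x_2: x_2* = m/p_2, x_1* = 0.
Numerically: x_1* = 0, x_2* = 24.5833.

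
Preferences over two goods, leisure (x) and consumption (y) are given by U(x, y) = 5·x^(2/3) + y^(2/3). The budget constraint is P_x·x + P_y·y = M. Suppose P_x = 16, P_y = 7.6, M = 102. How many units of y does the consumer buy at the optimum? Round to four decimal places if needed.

MRS = MU_x/MU_y = 5·(y/x)^(1/3). Set equal to P_x/P_y.
Solve for the ratio: y/x = [(1/5)·P_x/P_y]^(3).
With the ratio pinned down, the budget gives x* = M/(P_x + P_y·(y/x)) and y* = (y/x)·x*.
Numerically y/x = 0.074646, so x* = 102/(16 + 7.6·0.074646) = 6.1567 and y* = 0.074646·6.1567 = 0.4596.

y* = 0.4596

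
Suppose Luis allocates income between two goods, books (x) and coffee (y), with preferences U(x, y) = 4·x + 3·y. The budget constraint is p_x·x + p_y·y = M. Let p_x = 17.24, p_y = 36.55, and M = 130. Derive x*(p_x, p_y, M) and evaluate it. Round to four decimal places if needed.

x* = 7.5406

x gives more utility per dollar, so spend all income on x: x* = M/p_x, y* = 0.
Numerically: x* = 7.5406, y* = 0.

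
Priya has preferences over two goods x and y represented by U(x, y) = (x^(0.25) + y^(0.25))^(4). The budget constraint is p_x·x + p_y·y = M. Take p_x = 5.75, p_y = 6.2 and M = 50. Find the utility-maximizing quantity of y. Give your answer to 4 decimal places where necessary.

y* = 3.9816

MU_x ∝ x^(-0.75), MU_y ∝ y^(-0.75), so MRS = (y/x)^(0.75) = p_x/p_y.
Hence y/x = (p_x/p_y)^(1/(0.75)), i.e. raised to the 4/3 power.
Substitute y = (y/x)·x into the budget: x* = M/(p_x + p_y·(y/x)).
Numerically y/x = 0.904416, so x* = 50/(5.75 + 6.2·0.904416) = 4.4024 and y* = 0.904416·4.4024 = 3.9816.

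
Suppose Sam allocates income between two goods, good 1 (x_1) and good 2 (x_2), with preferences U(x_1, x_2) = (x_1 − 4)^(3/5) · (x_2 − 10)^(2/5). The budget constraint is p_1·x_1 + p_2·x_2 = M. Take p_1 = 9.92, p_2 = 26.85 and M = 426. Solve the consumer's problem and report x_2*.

Discretionary income = 426 − 4·9.92 − 10·26.85 = 117.82; x_2* = 10 + 0.4·117.82/26.85 = 11.7552.

x_2* = 11.7552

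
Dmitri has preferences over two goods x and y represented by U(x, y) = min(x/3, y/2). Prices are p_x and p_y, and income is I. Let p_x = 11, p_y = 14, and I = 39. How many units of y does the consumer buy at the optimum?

y* = 1.2787

Leontief preferences: the optimum is at the kink where x/3 = y/2, i.e. y = (2/3)·x.
Budget: p_x·x + p_y·(2/3)·x = I, so (3·p_x + 2·p_y)·x = 3·I.
Demand: x*(p_x,p_y,I) = 3·I/(3·p_x + 2·p_y), y* = 2·I/(3·p_x + 2·p_y).
Here 3·11 + 2·14 = 61, giving y* = 1.2787.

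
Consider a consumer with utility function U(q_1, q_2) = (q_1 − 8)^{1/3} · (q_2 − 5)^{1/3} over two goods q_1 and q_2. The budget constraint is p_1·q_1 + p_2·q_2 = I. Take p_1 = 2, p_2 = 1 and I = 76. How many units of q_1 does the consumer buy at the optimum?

q_1* = 21.75

Discretionary income = 76 − 8·2 − 5·1 = 55; q_1* = 8 + 0.5·55/2 = 21.75.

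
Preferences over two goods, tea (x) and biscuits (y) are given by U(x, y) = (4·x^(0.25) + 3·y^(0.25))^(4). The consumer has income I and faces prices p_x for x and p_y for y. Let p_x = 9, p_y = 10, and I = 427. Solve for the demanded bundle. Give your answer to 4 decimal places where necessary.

x* = 28.6171, y* = 16.9446

From the CES first-order condition, (4/3)·(y/x)^(0.75) = p_x/p_y.
Solve for the ratio: y/x = [(3/4)·p_x/p_y]^(4/3).
With the ratio pinned down, the budget gives x* = I/(p_x + p_y·(y/x)) and y* = (y/x)·x*.
Numerically y/x = 0.592114, so x* = 427/(9 + 10·0.592114) = 28.6171 and y* = 0.592114·28.6171 = 16.9446.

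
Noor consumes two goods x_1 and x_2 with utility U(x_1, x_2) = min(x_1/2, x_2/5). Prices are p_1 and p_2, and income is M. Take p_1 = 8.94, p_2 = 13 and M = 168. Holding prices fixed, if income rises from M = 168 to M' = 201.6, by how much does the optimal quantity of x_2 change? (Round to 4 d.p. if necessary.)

Δx_2* = 2.027

With perfect complements, no substitution: consume in ratio x_1:x_2 = 2:5.
Budget: p_1·x_1 + p_2·(5/2)·x_1 = M, so (2·p_1 + 5·p_2)·x_1 = 2·M.
Demand: x_1*(p_1,p_2,M) = 2·M/(2·p_1 + 5·p_2), x_2* = 5·M/(2·p_1 + 5·p_2).
Here 2·8.94 + 5·13 = 82.88, giving x_2* = 10.1351.
At M' = 201.6: x_2* = 12.1622. Change: 12.1622 − 10.1351 = 2.027.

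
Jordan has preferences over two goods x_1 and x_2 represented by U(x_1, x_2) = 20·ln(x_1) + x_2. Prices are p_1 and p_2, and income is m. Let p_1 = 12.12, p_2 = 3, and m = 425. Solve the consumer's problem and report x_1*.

x_1* = 4.9505

So x_1*(p_1,p_2) = 20·p_2/p_1, independent of income; and x_2* = (m − 20·p_2)/p_2.
At the given prices: x_1* = 20·3/12.12 = 4.9505.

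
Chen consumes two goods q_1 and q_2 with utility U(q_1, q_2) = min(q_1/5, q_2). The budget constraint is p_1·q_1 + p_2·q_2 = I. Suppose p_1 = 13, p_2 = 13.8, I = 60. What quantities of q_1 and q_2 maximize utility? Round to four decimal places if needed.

q_1* = 3.8071, q_2* = 0.7614

With perfect complements, no substitution: consume in ratio q_1:q_2 = 5:1.
Budget: p_1·q_1 + p_2·(1/5)·q_1 = I, so (5·p_1 + p_2)·q_1 = 5·I.
Demand: q_1*(p_1,p_2,I) = 5·I/(5·p_1 + p_2), q_2* = I/(5·p_1 + p_2).
Here 5·13 + 13.8 = 78.8, giving q_1* = 3.8071 and q_2* = 0.7614.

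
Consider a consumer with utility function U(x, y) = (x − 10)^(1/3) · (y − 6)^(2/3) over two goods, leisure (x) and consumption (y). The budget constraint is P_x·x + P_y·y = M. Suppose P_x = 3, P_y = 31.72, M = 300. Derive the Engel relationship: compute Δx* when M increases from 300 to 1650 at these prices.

This is Cobb-Douglas in (x−10, y−6): tangency gives 1/3·P_y·(y−6) = 2/3·P_x·(x−10).
After buying the subsistence bundle (10, 6), a share 1/3 of the remaining income goes to x: x* = 10 + 1/3·(M − 10P_x − 6P_y)/P_x.
Discretionary income = 300 − 10·3 − 6·31.72 = 79.68; x* = 10 + 1/3·79.68/3 = 18.8533.
At M' = 1650: x* = 168.8533. Change: 168.8533 − 18.8533 = 150.

Δx* = 150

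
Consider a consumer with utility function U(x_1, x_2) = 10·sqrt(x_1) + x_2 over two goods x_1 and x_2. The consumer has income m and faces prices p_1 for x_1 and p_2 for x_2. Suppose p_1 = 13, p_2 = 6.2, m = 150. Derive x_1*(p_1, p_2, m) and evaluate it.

x_1* = 5.6864

Utility is quasi-linear in x_2; the FOC for x_1 is 5/√x_1 = p_1/p_2.
Thus x_1* = (5·p_2/p_1)² — independent of m — with the rest of income spent on x_2.
Plugging in: x_1* = (5·6.2/13)² = 5.6864.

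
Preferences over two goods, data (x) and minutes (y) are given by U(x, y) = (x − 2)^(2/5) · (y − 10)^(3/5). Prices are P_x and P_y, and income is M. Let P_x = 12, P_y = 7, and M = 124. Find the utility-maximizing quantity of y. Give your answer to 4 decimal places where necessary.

y* = 12.5714

This is Cobb-Douglas in (x−2, y−10): tangency gives 0.4·P_y·(y−10) = 0.6·P_x·(x−2).
Substituting into the budget: x* = 2 + 0.4·(M − 2·P_x − 10·P_y)/P_x, and y* = 10 + 0.6·(…)/P_y.
Discretionary income = 124 − 2·12 − 10·7 = 30; y* = 10 + 0.6·30/7 = 12.5714.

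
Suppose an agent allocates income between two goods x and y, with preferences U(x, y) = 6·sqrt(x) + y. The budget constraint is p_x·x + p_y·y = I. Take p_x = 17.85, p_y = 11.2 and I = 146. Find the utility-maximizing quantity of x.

x* = 3.5433

Utility is quasi-linear in y; the FOC for x is 3/√x = p_x/p_y.
Solve: √x = 3·p_y/p_x, so x*(p_x,p_y) = (3·p_y/p_x)², and y* = (I − p_x·x*)/p_y.
Plugging in: x* = (3·11.2/17.85)² = 3.5433.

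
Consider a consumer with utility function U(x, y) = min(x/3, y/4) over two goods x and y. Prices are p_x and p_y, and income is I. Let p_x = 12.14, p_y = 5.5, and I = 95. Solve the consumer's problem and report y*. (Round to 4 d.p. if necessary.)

y* = 6.5046

Leontief preferences: the optimum is at the kink where x/3 = y/4, i.e. y = (4/3)·x.
Budget: p_x·x + p_y·(4/3)·x = I, so (3·p_x + 4·p_y)·x = 3·I.
Demand: x*(p_x,p_y,I) = 3·I/(3·p_x + 4·p_y), y* = 4·I/(3·p_x + 4·p_y).
Here 3·12.14 + 4·5.5 = 58.42, giving y* = 6.5046.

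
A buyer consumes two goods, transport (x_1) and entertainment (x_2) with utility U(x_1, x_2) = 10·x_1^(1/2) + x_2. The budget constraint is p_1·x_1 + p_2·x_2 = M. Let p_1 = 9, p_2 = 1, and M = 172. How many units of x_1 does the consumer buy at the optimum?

x_1* = 0.3086

Utility is quasi-linear in x_2; the FOC for x_1 is 5/√x_1 = p_1/p_2.
Solve: √x_1 = 5·p_2/p_1, so x_1*(p_1,p_2) = (5·p_2/p_1)², and x_2* = (M − p_1·x_1*)/p_2.
Plugging in: x_1* = (5·1/9)² = 0.3086.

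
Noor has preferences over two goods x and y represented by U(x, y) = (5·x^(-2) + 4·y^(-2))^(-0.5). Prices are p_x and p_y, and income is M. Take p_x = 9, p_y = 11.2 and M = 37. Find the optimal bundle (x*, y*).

x* = 1.9822, y* = 1.7107

MU_x ∝ 5·x^(-3), MU_y ∝ 4·y^(-3), so MRS = (5/4)·(y/x)^(3) = p_x/p_y.
Hence y/x = ((4/5)·p_x/p_y)^(1/(3)), i.e. raised to the 1/3 power.
With the ratio pinned down, the budget gives x* = M/(p_x + p_y·(y/x)) and y* = (y/x)·x*.
Numerically y/x = 0.863054, so x* = 37/(9 + 11.2·0.863054) = 1.9822 and y* = 0.863054·1.9822 = 1.7107.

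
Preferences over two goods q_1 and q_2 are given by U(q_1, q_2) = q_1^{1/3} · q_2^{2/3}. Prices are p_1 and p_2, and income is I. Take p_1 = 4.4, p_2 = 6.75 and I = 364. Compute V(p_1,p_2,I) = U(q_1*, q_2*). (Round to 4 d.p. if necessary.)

V = 32.9089

The MRS is (1/2)·q_2/q_1. Set MRS = p_1/p_2.
Rearranging, p_2·q_2 = 2·p_1·q_1. Substituting into the budget gives p_1·q_1·(1 + 2) = I.
Demand: q_1*(p_1,p_2,I) = 1/3·I/p_1 and q_2* = 2/3·I/p_2.
At p_1=4.4, p_2=6.75, I=364: q_1* = 1/3·364/4.4 = 27.5758, q_2* = 35.9506.
Utility at the optimum: U(27.5758, 35.9506) = 32.9089.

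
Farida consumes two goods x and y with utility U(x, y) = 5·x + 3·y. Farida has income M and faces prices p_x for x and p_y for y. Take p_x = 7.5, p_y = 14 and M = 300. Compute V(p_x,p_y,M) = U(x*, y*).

V = 200

Perfect substitutes: compare marginal utility per dollar. 5/p_x vs 3/p_y → 0.6667 vs 0.2143.
x gives more utility per dollar, so spend all income on x: x* = M/p_x, y* = 0.
Numerically: x* = 40, y* = 0.
Utility at the optimum: U(40, 0) = 200.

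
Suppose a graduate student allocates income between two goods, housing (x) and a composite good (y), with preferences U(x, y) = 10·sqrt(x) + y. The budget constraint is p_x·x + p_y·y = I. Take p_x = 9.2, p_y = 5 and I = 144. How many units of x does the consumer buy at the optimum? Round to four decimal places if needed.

x* = 7.3842

MU_x = 5/√x, MU_y = 1. Tangency: 5/√x = p_x/p_y.
Thus x* = (5·p_y/p_x)² — independent of I — with the rest of income spent on y.
Plugging in: x* = (5·5/9.2)² = 7.3842.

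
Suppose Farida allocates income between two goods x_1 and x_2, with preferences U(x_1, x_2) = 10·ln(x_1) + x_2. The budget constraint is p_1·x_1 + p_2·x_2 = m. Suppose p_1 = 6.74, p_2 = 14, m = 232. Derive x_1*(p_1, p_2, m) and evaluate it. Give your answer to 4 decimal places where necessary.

x_1* = 20.7715

MU_x_1 = 10/x_1, MU_x_2 = 1. Tangency: 10/x_1 = p_1/p_2.
So x_1*(p_1,p_2) = 10·p_2/p_1, independent of income; and x_2* = (m − 10·p_2)/p_2.
At the given prices: x_1* = 10·14/6.74 = 20.7715.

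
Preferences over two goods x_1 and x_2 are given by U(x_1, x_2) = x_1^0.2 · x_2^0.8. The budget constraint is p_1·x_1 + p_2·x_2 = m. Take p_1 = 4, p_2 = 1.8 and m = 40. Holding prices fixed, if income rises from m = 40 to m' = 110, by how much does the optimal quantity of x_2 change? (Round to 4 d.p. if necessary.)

Δx_2* = 31.1111

Demand: x_1*(p_1,p_2,m) = 0.2·m/p_1 and x_2* = 0.8·m/p_2.
At p_1=4, p_2=1.8, m=40: x_2* = 0.8·40/1.8 = 17.7778.
At m' = 110: x_2* = 48.8889. Change: 48.8889 − 17.7778 = 31.1111.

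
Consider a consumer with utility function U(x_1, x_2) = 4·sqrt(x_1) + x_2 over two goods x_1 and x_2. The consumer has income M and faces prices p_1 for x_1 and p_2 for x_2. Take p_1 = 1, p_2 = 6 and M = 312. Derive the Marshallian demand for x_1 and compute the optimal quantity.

x_1* = 144

Thus x_1* = (2·p_2/p_1)² — independent of M — with the rest of income spent on x_2.
Plugging in: x_1* = (2·6/1)² = 144.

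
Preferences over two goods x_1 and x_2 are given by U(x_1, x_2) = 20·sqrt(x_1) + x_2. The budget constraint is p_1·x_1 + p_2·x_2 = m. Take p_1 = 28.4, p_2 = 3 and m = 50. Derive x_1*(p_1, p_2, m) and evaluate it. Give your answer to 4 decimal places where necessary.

MU_x_1 = 10/√x_1, MU_x_2 = 1. Tangency: 10/√x_1 = p_1/p_2.
Solve: √x_1 = 10·p_2/p_1, so x_1*(p_1,p_2) = (10·p_2/p_1)², and x_2* = (m − p_1·x_1*)/p_2.
Plugging in: x_1* = (10·3/28.4)² = 1.1159.

x_1* = 1.1159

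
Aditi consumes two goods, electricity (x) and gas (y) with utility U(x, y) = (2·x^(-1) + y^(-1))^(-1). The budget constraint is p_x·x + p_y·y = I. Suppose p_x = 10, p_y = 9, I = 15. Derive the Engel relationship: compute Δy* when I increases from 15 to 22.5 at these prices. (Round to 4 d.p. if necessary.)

Δy* = 0.3346

With the ratio pinned down, the budget gives x* = I/(p_x + p_y·(y/x)) and y* = (y/x)·x*.
Numerically y/x = 0.745356, so x* = 15/(10 + 9·0.745356) = 0.8978 and y* = 0.745356·0.8978 = 0.6692.
At I' = 22.5: y* = 1.0037. Change: 1.0037 − 0.6692 = 0.3346.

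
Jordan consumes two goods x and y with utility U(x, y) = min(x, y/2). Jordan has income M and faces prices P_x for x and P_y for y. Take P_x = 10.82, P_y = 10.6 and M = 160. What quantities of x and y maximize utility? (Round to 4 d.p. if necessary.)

With perfect complements, no substitution: consume in ratio x:y = 1:2.
Budget: P_x·x + P_y·2·x = M, so (P_x + 2·P_y)·x = M.
Demand: x*(P_x,P_y,M) = M/(P_x + 2·P_y), y* = 2·M/(P_x + 2·P_y).
Here 10.82 + 2·10.6 = 32.02, giving x* = 4.9969 and y* = 9.9938.

x* = 4.9969, y* = 9.9938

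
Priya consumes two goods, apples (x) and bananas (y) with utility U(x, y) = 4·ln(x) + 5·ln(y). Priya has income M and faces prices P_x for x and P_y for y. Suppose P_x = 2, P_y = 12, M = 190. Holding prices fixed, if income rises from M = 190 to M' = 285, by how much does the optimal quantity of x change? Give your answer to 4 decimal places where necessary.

Demand: x*(P_x,P_y,M) = 4/9·M/P_x and y* = 5/9·M/P_y.
At P_x=2, P_y=12, M=190: x* = 4/9·190/2 = 42.2222.
At M' = 285: x* = 63.3333. Change: 63.3333 − 42.2222 = 21.1111.

Δx* = 21.1111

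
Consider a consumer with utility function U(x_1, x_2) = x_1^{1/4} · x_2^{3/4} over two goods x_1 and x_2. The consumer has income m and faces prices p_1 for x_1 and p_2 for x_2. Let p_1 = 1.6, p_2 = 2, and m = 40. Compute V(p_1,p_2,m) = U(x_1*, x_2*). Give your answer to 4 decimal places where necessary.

V = 12.0514

The MRS is (1/3)·x_2/x_1. Set MRS = p_1/p_2.
So 0.25·p_2·x_2 = 0.75·p_1·x_1; combined with the budget, a share 0.25 of income goes to x_1.
Demand: x_1*(p_1,p_2,m) = 0.25·m/p_1 and x_2* = 0.75·m/p_2.
At p_1=1.6, p_2=2, m=40: x_1* = 0.25·40/1.6 = 6.25, x_2* = 15.
Utility at the optimum: U(6.25, 15) = 12.0514.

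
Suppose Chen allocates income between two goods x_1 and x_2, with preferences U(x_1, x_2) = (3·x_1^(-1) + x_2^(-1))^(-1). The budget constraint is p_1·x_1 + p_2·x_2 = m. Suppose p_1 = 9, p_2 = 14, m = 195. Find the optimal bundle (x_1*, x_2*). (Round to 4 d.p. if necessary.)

MRS = MU_x_1/MU_x_2 = 3·(x_2/x_1)^(2). Set equal to p_1/p_2.
Solve for the ratio: x_2/x_1 = [(1/3)·p_1/p_2]^(0.5).
Substitute x_2 = (x_2/x_1)·x_1 into the budget: x_1* = m/(p_1 + p_2·(x_2/x_1)).
Numerically x_2/x_1 = 0.46291, so x_1* = 195/(9 + 14·0.46291) = 12.5963 and x_2* = 0.46291·12.5963 = 5.831.

x_1* = 12.5963, x_2* = 5.831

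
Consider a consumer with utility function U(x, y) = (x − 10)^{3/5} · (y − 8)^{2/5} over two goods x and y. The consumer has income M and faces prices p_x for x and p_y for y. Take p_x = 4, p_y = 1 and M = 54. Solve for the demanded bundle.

x* = 10.9, y* = 10.4

Let x' = x−10, y' = y−8. MRS = (3/2)·y'/x' = p_x/p_y.
After buying the subsistence bundle (10, 8), a share 0.6 of the remaining income goes to x: x* = 10 + 0.6·(M − 10p_x − 8p_y)/p_x.
Discretionary income = 54 − 10·4 − 8·1 = 6; x* = 10 + 0.6·6/4 = 10.9; y* = 8 + 0.4·6/1 = 10.4.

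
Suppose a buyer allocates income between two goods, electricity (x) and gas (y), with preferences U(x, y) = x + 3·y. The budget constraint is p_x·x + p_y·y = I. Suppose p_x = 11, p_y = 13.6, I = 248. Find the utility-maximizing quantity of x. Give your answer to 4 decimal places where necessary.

x* = 0

Linear utility — the consumer picks whichever good has higher MU/price: 1/11 = 0.0909 vs 3/13.6 = 0.2206.
y gives more utility per dollar, so spend all income on y: y* = I/p_y, x* = 0.
Numerically: x* = 0, y* = 18.2353.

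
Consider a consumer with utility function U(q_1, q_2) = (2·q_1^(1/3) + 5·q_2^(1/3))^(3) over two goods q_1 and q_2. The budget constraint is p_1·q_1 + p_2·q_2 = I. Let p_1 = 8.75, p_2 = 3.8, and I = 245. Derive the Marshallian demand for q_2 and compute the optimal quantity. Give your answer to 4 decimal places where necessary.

q_2* = 55.2608

From the CES first-order condition, (2/5)·(q_2/q_1)^(2/3) = p_1/p_2.
Hence q_2/q_1 = ((5/2)·p_1/p_2)^(1/(2/3)), i.e. raised to the 1.5 power.
With the ratio pinned down, the budget gives q_1* = I/(p_1 + p_2·(q_2/q_1)) and q_2* = (q_2/q_1)·q_1*.
Numerically q_2/q_1 = 13.811686, so q_1* = 245/(8.75 + 3.8·13.811686) = 4.001 and q_2* = 13.811686·4.001 = 55.2608.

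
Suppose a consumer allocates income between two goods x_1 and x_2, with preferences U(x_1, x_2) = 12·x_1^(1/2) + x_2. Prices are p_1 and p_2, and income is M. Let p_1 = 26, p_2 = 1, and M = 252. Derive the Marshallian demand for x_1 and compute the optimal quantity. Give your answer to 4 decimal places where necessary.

Utility is quasi-linear in x_2; the FOC for x_1 is 6/√x_1 = p_1/p_2.
Solve: √x_1 = 6·p_2/p_1, so x_1*(p_1,p_2) = (6·p_2/p_1)², and x_2* = (M − p_1·x_1*)/p_2.
Plugging in: x_1* = (6·1/26)² = 0.0533.

x_1* = 0.0533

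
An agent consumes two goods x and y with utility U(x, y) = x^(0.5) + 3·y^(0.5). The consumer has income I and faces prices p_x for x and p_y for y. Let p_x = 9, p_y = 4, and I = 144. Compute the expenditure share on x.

share on x = 0.0471

From the CES first-order condition, (1/3)·(y/x)^(0.5) = p_x/p_y.
Hence y/x = (3·p_x/p_y)^(1/(0.5)), i.e. raised to the 2 power.
With the ratio pinned down, the budget gives x* = I/(p_x + p_y·(y/x)) and y* = (y/x)·x*.
Numerically y/x = 45.5625, so x* = 144/(9 + 4·45.5625) = 0.7529 and y* = 45.5625·0.7529 = 34.3059.
Expenditure on x: 9·0.7529 = 6.7765; share = 0.0471.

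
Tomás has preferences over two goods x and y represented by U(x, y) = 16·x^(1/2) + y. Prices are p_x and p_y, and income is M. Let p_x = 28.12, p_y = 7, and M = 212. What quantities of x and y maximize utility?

x* = 3.9659, y* = 14.354

Thus x* = (8·p_y/p_x)² — independent of M — with the rest of income spent on y.
Plugging in: x* = (8·7/28.12)² = 3.9659, y* = 14.354.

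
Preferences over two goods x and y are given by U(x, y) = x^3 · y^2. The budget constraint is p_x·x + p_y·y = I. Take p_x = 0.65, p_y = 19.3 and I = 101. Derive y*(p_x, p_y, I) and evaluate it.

y* = 2.0933

The MRS is (3/2)·y/x. Set MRS = p_x/p_y.
So 3·p_y·y = 2·p_x·x; combined with the budget, a share 0.6 of income goes to x.
Demand: x*(p_x,p_y,I) = 0.6·I/p_x and y* = 0.4·I/p_y.
At p_x=0.65, p_y=19.3, I=101: y* = 0.4·101/19.3 = 2.0933.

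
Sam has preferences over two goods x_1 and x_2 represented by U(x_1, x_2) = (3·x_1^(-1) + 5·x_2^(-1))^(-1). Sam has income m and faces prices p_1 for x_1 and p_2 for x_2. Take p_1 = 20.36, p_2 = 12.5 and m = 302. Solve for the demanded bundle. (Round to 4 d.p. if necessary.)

MU_x_1 ∝ 3·x_1^(-2), MU_x_2 ∝ 5·x_2^(-2), so MRS = (3/5)·(x_2/x_1)^(2) = p_1/p_2.
Hence x_2/x_1 = ((5/3)·p_1/p_2)^(1/(2)), i.e. raised to the 0.5 power.
Substitute x_2 = (x_2/x_1)·x_1 into the budget: x_1* = m/(p_1 + p_2·(x_2/x_1)).
Numerically x_2/x_1 = 1.647625, so x_1* = 302/(20.36 + 12.5·1.647625) = 7.3739 and x_2* = 1.647625·7.3739 = 12.1494.

x_1* = 7.3739, x_2* = 12.1494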